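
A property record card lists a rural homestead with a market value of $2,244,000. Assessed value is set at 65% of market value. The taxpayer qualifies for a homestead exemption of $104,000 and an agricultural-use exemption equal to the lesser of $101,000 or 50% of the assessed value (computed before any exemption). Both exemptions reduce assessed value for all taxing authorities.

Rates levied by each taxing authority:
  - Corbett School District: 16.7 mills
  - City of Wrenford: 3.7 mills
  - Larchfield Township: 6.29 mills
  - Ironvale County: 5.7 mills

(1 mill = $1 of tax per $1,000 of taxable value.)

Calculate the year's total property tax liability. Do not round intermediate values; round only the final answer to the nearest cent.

Assessed value = $2,244,000 × 0.65 = $1,458,600
Agricultural-use exemption = min($101,000, 50% × $1,458,600) = min($101,000, $729,300) = $101,000 (dollar cap binds)
Taxable value = $1,458,600 − $104,000 − $101,000 = $1,253,600
Corbett School District: $1,253,600 × 0.0167 = $20,935.12
City of Wrenford: $1,253,600 × 0.0037 = $4,638.32
Larchfield Township: $1,253,600 × 0.00629 = $7,885.144
Ironvale County: $1,253,600 × 0.0057 = $7,145.52
Total = $40,604.104

$40,604.10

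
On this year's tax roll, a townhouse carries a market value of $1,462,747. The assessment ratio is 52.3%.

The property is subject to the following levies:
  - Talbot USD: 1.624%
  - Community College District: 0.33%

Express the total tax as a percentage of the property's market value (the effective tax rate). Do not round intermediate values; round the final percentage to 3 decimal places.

Assessed value = $1,462,747 × 0.523 = $765,016.681
Talbot USD: $765,016.681 × 0.01624 = $12,423.87089944
Community College District: $765,016.681 × 0.0033 = $2,524.5550473
Total tax = $14,948.42594674
Effective rate = $14,948.42594674 ÷ $1,462,747 = 1.022% of market value

1.022%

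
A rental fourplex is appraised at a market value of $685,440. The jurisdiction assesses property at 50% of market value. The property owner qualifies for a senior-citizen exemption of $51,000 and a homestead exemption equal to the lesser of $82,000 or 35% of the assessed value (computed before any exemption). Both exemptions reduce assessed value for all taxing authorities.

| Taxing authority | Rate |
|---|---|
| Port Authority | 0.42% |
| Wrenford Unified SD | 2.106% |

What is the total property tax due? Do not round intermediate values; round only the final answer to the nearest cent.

Assessed value = $685,440 × 0.5 = $342,720
Homestead exemption = min($82,000, 35% × $342,720) = min($82,000, $119,952) = $82,000 (dollar cap binds)
Taxable value = $342,720 − $51,000 − $82,000 = $209,720
Port Authority: $209,720 × 0.0042 = $880.824
Wrenford Unified SD: $209,720 × 0.02106 = $4,416.7032
Total = $5,297.5272

$5,297.53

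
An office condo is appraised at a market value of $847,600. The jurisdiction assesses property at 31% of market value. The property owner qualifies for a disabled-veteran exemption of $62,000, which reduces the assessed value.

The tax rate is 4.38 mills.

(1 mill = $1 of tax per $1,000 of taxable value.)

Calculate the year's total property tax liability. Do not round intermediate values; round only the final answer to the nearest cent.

Assessed value = $847,600 × 0.31 = $262,756
Taxable value = $262,756 − $62,000 = $200,756
Tax = $200,756 × 0.00438 = $879.31128

$879.31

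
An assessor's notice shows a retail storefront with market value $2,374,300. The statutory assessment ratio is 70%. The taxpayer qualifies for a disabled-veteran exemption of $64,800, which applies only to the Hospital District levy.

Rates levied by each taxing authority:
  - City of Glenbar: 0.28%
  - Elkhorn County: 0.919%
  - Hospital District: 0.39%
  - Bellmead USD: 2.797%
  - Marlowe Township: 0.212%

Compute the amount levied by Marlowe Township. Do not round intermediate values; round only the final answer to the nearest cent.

Assessed value = $2,374,300 × 0.7 = $1,662,010
Marlowe Township taxable value = $1,662,010 (exemption does not apply)
Marlowe Township levy = $1,662,010 × 0.00212 = $3,523.4612

$3,523.46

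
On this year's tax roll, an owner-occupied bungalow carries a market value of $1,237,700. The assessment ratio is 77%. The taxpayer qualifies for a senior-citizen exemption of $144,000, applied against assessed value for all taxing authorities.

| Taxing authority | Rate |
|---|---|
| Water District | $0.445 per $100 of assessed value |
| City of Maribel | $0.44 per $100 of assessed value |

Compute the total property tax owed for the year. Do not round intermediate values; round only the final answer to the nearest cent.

Assessed value = $1,237,700 × 0.77 = $953,029
Taxable value = $953,029 − $144,000 = $809,029
Water District: $809,029 × 0.00445 = $3,600.17905
City of Maribel: $809,029 × 0.0044 = $3,559.7276
Total = $3,600.17905 + $3,559.7276 = $7,159.90665

$7,159.91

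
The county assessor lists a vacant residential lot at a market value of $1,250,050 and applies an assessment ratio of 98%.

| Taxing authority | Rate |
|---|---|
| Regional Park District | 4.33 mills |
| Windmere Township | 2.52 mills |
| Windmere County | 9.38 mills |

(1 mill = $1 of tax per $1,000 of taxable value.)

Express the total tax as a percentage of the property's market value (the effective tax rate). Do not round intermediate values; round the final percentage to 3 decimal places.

Assessed value = $1,250,050 × 0.98 = $1,225,049
Regional Park District: $1,225,049 × 0.00433 = $5,304.46217
Windmere Township: $1,225,049 × 0.00252 = $3,087.12348
Windmere County: $1,225,049 × 0.00938 = $11,490.95962
Total tax = $19,882.54527
Effective rate = $19,882.54527 ÷ $1,250,050 = 1.591% of market value

1.591%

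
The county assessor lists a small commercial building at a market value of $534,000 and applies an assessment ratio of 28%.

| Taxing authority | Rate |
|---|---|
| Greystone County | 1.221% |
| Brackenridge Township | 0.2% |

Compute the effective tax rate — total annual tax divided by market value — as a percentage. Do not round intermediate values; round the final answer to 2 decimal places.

0.40%

Assessed value = $534,000 × 0.28 = $149,520
Greystone County: $149,520 × 0.01221 = $1,825.6392
Brackenridge Township: $149,520 × 0.002 = $299.04
Total tax = $2,124.6792
Effective rate = $2,124.6792 ÷ $534,000 = 0.40% of market value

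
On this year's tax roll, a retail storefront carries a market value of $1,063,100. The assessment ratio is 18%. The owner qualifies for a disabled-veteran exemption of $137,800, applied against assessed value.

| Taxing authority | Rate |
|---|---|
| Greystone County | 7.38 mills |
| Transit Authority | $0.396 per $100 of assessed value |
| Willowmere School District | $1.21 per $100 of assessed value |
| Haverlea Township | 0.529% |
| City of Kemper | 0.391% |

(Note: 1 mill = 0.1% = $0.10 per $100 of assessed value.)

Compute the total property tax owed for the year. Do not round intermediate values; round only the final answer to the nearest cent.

$1,748.13

Assessed value = $1,063,100 × 0.18 = $191,358
Taxable value = $191,358 − $137,800 = $53,558
Greystone County: $53,558 × 0.00738 = $395.25804
Transit Authority: $53,558 × 0.00396 = $212.08968
Willowmere School District: $53,558 × 0.0121 = $648.0518
Haverlea Township: $53,558 × 0.00529 = $283.32182
City of Kemper: $53,558 × 0.00391 = $209.41178
Total = $1,748.13312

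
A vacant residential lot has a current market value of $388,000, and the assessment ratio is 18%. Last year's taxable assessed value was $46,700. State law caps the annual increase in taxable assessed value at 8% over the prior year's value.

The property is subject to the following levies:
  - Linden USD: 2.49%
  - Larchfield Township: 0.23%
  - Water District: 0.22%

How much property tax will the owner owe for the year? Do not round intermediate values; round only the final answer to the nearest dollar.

$1,483

Uncapped assessed value = $388,000 × 0.18 = $69,840
Cap limit = $46,700 × 1.08 = $50,436
Taxable assessed value = min($69,840, $50,436) = $50,436 (cap binds)
Linden USD: $50,436 × 0.0249 = $1,255.8564
Larchfield Township: $50,436 × 0.0023 = $116.0028
Water District: $50,436 × 0.0022 = $110.9592
Total = $1,482.8184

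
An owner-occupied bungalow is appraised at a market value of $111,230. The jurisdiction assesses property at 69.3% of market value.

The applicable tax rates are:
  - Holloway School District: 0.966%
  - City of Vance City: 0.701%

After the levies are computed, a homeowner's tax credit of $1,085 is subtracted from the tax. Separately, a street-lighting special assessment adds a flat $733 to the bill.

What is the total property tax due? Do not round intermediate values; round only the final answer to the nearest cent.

$932.96

Assessed value = $111,230 × 0.693 = $77,082.39
Holloway School District: $77,082.39 × 0.00966 = $744.6158874
City of Vance City: $77,082.39 × 0.00701 = $540.3475539
Levies subtotal = $1,284.9634413
After credit = $1,284.9634413 − $1,085 = $199.9634413
Total = $199.9634413 + $733 = $932.9634413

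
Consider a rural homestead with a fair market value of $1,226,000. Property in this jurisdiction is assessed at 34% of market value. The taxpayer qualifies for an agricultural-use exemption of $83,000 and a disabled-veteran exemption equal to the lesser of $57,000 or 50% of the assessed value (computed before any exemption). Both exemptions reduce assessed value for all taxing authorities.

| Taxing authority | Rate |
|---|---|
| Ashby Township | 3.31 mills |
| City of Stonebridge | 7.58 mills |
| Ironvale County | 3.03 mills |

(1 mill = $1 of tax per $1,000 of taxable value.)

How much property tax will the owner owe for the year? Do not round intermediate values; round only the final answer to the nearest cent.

$3,853.61

Assessed value = $1,226,000 × 0.34 = $416,840
Disabled-veteran exemption = min($57,000, 50% × $416,840) = min($57,000, $208,420) = $57,000 (dollar cap binds)
Taxable value = $416,840 − $83,000 − $57,000 = $276,840
Ashby Township: $276,840 × 0.00331 = $916.3404
City of Stonebridge: $276,840 × 0.00758 = $2,098.4472
Ironvale County: $276,840 × 0.00303 = $838.8252
Total = $3,853.6128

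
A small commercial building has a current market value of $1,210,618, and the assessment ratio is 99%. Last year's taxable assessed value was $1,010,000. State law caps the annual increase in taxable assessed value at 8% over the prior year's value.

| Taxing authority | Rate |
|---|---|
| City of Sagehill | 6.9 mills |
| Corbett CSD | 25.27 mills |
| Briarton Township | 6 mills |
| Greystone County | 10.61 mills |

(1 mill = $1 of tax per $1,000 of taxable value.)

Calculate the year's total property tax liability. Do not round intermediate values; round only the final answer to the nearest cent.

Uncapped assessed value = $1,210,618 × 0.99 = $1,198,511.82
Cap limit = $1,010,000 × 1.08 = $1,090,800
Taxable assessed value = min($1,198,511.82, $1,090,800) = $1,090,800 (cap binds)
City of Sagehill: $1,090,800 × 0.0069 = $7,526.52
Corbett CSD: $1,090,800 × 0.02527 = $27,564.516
Briarton Township: $1,090,800 × 0.006 = $6,544.8
Greystone County: $1,090,800 × 0.01061 = $11,573.388
Total = $53,209.224

$53,209.22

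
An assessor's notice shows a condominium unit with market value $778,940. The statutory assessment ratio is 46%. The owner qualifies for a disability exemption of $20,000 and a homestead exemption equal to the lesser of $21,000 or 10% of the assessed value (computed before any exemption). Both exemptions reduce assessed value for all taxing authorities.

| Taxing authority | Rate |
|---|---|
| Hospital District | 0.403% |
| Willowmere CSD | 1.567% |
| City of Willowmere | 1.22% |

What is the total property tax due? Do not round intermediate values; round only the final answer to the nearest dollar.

$10,122

Assessed value = $778,940 × 0.46 = $358,312.4
Homestead exemption = min($21,000, 10% × $358,312.4) = min($21,000, $35,831.24) = $21,000 (dollar cap binds)
Taxable value = $358,312.4 − $20,000 − $21,000 = $317,312.4
Hospital District: $317,312.4 × 0.00403 = $1,278.768972
Willowmere CSD: $317,312.4 × 0.01567 = $4,972.285308
City of Willowmere: $317,312.4 × 0.0122 = $3,871.21128
Total = $10,122.26556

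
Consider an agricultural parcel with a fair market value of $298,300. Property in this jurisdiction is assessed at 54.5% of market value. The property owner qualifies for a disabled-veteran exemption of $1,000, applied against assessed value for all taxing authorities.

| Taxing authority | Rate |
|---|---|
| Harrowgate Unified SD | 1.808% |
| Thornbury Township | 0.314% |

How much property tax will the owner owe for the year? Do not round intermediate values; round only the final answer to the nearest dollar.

$3,429

Assessed value = $298,300 × 0.545 = $162,573.5
Taxable value = $162,573.5 − $1,000 = $161,573.5
Harrowgate Unified SD: $161,573.5 × 0.01808 = $2,921.24888
Thornbury Township: $161,573.5 × 0.00314 = $507.34079
Total = $2,921.24888 + $507.34079 = $3,428.58967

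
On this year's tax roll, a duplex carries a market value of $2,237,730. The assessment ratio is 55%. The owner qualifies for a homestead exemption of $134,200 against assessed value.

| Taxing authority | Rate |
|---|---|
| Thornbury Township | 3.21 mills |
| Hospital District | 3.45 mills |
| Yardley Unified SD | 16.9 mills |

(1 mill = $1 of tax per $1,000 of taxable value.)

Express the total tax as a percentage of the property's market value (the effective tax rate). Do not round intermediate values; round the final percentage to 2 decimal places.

1.15%

Assessed value = $2,237,730 × 0.55 = $1,230,751.5
Taxable value = $1,230,751.5 − $134,200 = $1,096,551.5
Thornbury Township: $1,096,551.5 × 0.00321 = $3,519.930315
Hospital District: $1,096,551.5 × 0.00345 = $3,783.102675
Yardley Unified SD: $1,096,551.5 × 0.0169 = $18,531.72035
Total tax = $25,834.75334
Effective rate = $25,834.75334 ÷ $2,237,730 = 1.15% of market value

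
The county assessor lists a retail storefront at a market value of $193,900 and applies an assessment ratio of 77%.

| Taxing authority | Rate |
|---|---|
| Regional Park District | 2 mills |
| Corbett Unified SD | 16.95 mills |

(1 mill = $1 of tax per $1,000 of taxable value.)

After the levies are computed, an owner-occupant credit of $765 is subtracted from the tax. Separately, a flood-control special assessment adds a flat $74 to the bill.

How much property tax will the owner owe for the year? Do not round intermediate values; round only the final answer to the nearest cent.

$2,138.29

Assessed value = $193,900 × 0.77 = $149,303
Regional Park District: $149,303 × 0.002 = $298.606
Corbett Unified SD: $149,303 × 0.01695 = $2,530.68585
Levies subtotal = $2,829.29185
After credit = $2,829.29185 − $765 = $2,064.29185
Total = $2,064.29185 + $74 = $2,138.29185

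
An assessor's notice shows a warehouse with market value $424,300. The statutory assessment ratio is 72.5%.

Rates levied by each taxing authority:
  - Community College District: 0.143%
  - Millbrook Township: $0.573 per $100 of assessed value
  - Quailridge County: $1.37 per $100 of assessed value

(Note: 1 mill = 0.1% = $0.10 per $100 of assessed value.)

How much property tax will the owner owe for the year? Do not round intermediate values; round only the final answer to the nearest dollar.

$6,417

Assessed value = $424,300 × 0.725 = $307,617.5
Community College District: $307,617.5 × 0.00143 = $439.893025
Millbrook Township: $307,617.5 × 0.00573 = $1,762.648275
Quailridge County: $307,617.5 × 0.0137 = $4,214.35975
Total = $6,416.90105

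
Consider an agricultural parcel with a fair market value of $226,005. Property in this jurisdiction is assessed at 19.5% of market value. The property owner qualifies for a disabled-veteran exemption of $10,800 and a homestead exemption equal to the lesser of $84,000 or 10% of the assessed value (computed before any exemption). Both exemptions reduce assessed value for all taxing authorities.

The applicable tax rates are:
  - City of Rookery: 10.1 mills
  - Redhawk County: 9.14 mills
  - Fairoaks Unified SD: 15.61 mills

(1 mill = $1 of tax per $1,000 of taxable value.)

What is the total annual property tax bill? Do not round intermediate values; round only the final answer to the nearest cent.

$1,005.91

Assessed value = $226,005 × 0.195 = $44,070.975
Homestead exemption = min($84,000, 10% × $44,070.975) = min($84,000, $4,407.0975) = $4,407.0975 (percentage binds)
Taxable value = $44,070.975 − $10,800 − $4,407.0975 = $28,863.8775
City of Rookery: $28,863.8775 × 0.0101 = $291.52516275
Redhawk County: $28,863.8775 × 0.00914 = $263.81584035
Fairoaks Unified SD: $28,863.8775 × 0.01561 = $450.565127775
Total = $1,005.906130875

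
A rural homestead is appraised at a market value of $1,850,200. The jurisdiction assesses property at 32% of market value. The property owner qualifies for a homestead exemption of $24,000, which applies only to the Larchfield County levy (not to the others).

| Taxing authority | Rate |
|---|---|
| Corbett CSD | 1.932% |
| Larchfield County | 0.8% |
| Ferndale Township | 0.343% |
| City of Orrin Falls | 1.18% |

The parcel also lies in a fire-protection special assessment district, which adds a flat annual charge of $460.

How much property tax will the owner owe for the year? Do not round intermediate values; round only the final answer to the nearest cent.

$25,460.32

Assessed value = $1,850,200 × 0.32 = $592,064
Corbett CSD: $592,064 × 0.01932 = $11,438.67648
Larchfield County: ($592,064 − $24,000) × 0.008 = $568,064 × 0.008 = $4,544.512
Ferndale Township: $592,064 × 0.00343 = $2,030.77952
City of Orrin Falls: $592,064 × 0.0118 = $6,986.3552
Levies subtotal = $25,000.3232
Total = $25,000.3232 + $460 = $25,460.3232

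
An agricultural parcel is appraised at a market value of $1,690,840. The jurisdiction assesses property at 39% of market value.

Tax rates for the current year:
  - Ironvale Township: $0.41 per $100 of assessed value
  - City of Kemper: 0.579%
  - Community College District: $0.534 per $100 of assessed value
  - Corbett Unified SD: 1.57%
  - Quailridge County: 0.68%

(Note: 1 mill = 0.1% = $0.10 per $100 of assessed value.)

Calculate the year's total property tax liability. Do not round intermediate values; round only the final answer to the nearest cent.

Assessed value = $1,690,840 × 0.39 = $659,427.6
Ironvale Township: $659,427.6 × 0.0041 = $2,703.65316
City of Kemper: $659,427.6 × 0.00579 = $3,818.085804
Community College District: $659,427.6 × 0.00534 = $3,521.343384
Corbett Unified SD: $659,427.6 × 0.0157 = $10,353.01332
Quailridge County: $659,427.6 × 0.0068 = $4,484.10768
Total = $24,880.203348

$24,880.20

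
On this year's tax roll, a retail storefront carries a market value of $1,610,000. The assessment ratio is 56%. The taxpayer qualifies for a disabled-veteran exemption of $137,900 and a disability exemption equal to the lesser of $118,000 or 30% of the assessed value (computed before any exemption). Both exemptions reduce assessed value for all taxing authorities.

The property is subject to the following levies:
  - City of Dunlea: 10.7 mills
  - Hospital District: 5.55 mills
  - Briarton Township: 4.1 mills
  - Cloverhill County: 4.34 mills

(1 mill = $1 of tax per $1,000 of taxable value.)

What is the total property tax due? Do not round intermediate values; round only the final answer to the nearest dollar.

Assessed value = $1,610,000 × 0.56 = $901,600
Disability exemption = min($118,000, 30% × $901,600) = min($118,000, $270,480) = $118,000 (dollar cap binds)
Taxable value = $901,600 − $137,900 − $118,000 = $645,700
City of Dunlea: $645,700 × 0.0107 = $6,908.99
Hospital District: $645,700 × 0.00555 = $3,583.635
Briarton Township: $645,700 × 0.0041 = $2,647.37
Cloverhill County: $645,700 × 0.00434 = $2,802.338
Total = $15,942.333

$15,942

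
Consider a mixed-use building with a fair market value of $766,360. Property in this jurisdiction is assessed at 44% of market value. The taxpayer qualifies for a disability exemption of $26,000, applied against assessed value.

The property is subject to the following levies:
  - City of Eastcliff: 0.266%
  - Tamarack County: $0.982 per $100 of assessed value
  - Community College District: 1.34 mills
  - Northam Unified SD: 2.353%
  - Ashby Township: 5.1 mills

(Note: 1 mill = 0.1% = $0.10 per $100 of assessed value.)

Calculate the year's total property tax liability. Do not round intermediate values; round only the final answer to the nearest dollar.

$13,210

Assessed value = $766,360 × 0.44 = $337,198.4
Taxable value = $337,198.4 − $26,000 = $311,198.4
City of Eastcliff: $311,198.4 × 0.00266 = $827.787744
Tamarack County: $311,198.4 × 0.00982 = $3,055.968288
Community College District: $311,198.4 × 0.00134 = $417.005856
Northam Unified SD: $311,198.4 × 0.02353 = $7,322.498352
Ashby Township: $311,198.4 × 0.0051 = $1,587.11184
Total = $13,210.37208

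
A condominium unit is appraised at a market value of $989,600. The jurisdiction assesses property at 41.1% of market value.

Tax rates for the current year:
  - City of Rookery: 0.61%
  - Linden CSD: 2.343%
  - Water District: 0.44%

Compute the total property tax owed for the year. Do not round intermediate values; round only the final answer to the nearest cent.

Assessed value = $989,600 × 0.411 = $406,725.6
City of Rookery: $406,725.6 × 0.0061 = $2,481.02616
Linden CSD: $406,725.6 × 0.02343 = $9,529.580808
Water District: $406,725.6 × 0.0044 = $1,789.59264
Total = $2,481.02616 + $9,529.580808 + $1,789.59264 = $13,800.199608

$13,800.20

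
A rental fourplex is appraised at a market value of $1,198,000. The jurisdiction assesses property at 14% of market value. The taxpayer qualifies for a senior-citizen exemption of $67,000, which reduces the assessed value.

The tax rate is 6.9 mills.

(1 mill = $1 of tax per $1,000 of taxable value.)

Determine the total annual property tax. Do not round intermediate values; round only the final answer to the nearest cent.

$694.97

Assessed value = $1,198,000 × 0.14 = $167,720
Taxable value = $167,720 − $67,000 = $100,720
Tax = $100,720 × 0.0069 = $694.968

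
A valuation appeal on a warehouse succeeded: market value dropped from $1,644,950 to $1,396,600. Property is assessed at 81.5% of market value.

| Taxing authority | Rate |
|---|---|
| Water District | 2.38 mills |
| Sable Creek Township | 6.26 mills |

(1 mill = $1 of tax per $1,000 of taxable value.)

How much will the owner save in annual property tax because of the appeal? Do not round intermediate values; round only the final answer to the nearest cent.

$1,748.78

Old assessed value = $1,644,950 × 0.815 = $1,340,634.25
New assessed value = $1,396,600 × 0.815 = $1,138,229
Combined rate = 0.00238 + 0.00626 = 0.00864
Old tax = $1,340,634.25 × 0.00864 = $11,583.07992
New tax = $1,138,229 × 0.00864 = $9,834.29856
Reduction = $11,583.07992 − $9,834.29856 = $1,748.78136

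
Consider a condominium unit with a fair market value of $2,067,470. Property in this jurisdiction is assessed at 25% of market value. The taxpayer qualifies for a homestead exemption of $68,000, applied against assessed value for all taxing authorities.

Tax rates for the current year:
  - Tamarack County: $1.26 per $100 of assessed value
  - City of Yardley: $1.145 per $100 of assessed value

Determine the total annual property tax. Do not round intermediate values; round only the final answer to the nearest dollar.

$10,795

Assessed value = $2,067,470 × 0.25 = $516,867.5
Taxable value = $516,867.5 − $68,000 = $448,867.5
Tamarack County: $448,867.5 × 0.0126 = $5,655.7305
City of Yardley: $448,867.5 × 0.01145 = $5,139.532875
Total = $5,655.7305 + $5,139.532875 = $10,795.263375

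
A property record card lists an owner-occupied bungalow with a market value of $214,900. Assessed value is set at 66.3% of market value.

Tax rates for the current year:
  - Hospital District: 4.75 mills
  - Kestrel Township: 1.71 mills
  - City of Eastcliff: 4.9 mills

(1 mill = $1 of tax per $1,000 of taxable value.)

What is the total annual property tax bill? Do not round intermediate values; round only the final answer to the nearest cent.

$1,618.56

Assessed value = $214,900 × 0.663 = $142,478.7
Hospital District: $142,478.7 × 0.00475 = $676.773825
Kestrel Township: $142,478.7 × 0.00171 = $243.638577
City of Eastcliff: $142,478.7 × 0.0049 = $698.14563
Total = $676.773825 + $243.638577 + $698.14563 = $1,618.558032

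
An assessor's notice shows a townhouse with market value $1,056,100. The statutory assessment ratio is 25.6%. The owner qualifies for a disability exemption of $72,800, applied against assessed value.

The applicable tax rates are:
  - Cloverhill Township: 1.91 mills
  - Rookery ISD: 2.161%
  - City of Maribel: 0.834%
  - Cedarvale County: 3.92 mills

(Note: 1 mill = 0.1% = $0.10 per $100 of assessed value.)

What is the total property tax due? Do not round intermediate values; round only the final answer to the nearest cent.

$7,068.75

Assessed value = $1,056,100 × 0.256 = $270,361.6
Taxable value = $270,361.6 − $72,800 = $197,561.6
Cloverhill Township: $197,561.6 × 0.00191 = $377.342656
Rookery ISD: $197,561.6 × 0.02161 = $4,269.306176
City of Maribel: $197,561.6 × 0.00834 = $1,647.663744
Cedarvale County: $197,561.6 × 0.00392 = $774.441472
Total = $7,068.754048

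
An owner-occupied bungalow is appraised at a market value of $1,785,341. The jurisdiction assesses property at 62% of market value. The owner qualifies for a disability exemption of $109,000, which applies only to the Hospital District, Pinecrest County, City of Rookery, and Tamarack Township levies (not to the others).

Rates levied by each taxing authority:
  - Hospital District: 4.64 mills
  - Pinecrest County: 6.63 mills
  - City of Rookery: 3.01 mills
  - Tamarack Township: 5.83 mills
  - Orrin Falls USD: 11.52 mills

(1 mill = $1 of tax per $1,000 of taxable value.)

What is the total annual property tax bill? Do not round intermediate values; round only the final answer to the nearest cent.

Assessed value = $1,785,341 × 0.62 = $1,106,911.42
Hospital District: ($1,106,911.42 − $109,000) × 0.00464 = $997,911.42 × 0.00464 = $4,630.3089888
Pinecrest County: ($1,106,911.42 − $109,000) × 0.00663 = $997,911.42 × 0.00663 = $6,616.1527146
City of Rookery: ($1,106,911.42 − $109,000) × 0.00301 = $997,911.42 × 0.00301 = $3,003.7133742
Tamarack Township: ($1,106,911.42 − $109,000) × 0.00583 = $997,911.42 × 0.00583 = $5,817.8235786
Orrin Falls USD: $1,106,911.42 × 0.01152 = $12,751.6195584
Total = $32,819.6182146

$32,819.62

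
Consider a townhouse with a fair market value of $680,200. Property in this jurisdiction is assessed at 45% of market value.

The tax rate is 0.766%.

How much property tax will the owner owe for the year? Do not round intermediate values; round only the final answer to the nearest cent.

$2,344.65

Assessed value = $680,200 × 0.45 = $306,090
Tax = $306,090 × 0.00766 = $2,344.6494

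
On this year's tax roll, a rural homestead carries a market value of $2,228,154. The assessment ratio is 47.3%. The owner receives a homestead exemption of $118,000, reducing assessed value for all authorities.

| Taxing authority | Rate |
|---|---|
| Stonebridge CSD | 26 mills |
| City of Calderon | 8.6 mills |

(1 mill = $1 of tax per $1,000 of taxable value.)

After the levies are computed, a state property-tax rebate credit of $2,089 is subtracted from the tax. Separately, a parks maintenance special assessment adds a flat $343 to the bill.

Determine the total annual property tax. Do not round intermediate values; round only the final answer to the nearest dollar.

$30,637

Assessed value = $2,228,154 × 0.473 = $1,053,916.842
Taxable value = $1,053,916.842 − $118,000 = $935,916.842
Stonebridge CSD: $935,916.842 × 0.026 = $24,333.837892
City of Calderon: $935,916.842 × 0.0086 = $8,048.8848412
Levies subtotal = $32,382.7227332
After credit = $32,382.7227332 − $2,089 = $30,293.7227332
Total = $30,293.7227332 + $343 = $30,636.7227332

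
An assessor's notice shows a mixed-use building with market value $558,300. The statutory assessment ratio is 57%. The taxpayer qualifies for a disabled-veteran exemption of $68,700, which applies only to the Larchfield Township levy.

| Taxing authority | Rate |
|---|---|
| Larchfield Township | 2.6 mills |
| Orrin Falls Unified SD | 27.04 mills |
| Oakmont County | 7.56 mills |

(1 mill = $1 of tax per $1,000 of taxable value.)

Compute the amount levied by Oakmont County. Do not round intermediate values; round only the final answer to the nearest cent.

Assessed value = $558,300 × 0.57 = $318,231
Oakmont County taxable value = $318,231 (exemption does not apply)
Oakmont County levy = $318,231 × 0.00756 = $2,405.82636

$2,405.83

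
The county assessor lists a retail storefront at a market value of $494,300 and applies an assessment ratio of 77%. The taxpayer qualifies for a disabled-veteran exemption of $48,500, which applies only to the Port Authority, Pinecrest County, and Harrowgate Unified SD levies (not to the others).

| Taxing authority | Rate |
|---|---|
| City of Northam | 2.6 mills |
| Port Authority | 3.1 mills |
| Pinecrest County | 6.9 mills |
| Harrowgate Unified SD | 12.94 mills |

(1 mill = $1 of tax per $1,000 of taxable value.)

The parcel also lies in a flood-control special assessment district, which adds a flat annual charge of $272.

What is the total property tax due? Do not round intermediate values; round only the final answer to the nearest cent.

Assessed value = $494,300 × 0.77 = $380,611
City of Northam: $380,611 × 0.0026 = $989.5886
Port Authority: ($380,611 − $48,500) × 0.0031 = $332,111 × 0.0031 = $1,029.5441
Pinecrest County: ($380,611 − $48,500) × 0.0069 = $332,111 × 0.0069 = $2,291.5659
Harrowgate Unified SD: ($380,611 − $48,500) × 0.01294 = $332,111 × 0.01294 = $4,297.51634
Levies subtotal = $8,608.21494
Total = $8,608.21494 + $272 = $8,880.21494

$8,880.21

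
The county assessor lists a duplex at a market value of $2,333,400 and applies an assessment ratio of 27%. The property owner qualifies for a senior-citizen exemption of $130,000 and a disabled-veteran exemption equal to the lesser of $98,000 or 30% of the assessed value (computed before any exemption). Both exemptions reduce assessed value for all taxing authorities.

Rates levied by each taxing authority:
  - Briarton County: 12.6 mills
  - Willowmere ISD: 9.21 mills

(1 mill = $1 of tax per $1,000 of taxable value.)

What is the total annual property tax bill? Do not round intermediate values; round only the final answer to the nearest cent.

$8,768.01

Assessed value = $2,333,400 × 0.27 = $630,018
Disabled-veteran exemption = min($98,000, 30% × $630,018) = min($98,000, $189,005.4) = $98,000 (dollar cap binds)
Taxable value = $630,018 − $130,000 − $98,000 = $402,018
Briarton County: $402,018 × 0.0126 = $5,065.4268
Willowmere ISD: $402,018 × 0.00921 = $3,702.58578
Total = $8,768.01258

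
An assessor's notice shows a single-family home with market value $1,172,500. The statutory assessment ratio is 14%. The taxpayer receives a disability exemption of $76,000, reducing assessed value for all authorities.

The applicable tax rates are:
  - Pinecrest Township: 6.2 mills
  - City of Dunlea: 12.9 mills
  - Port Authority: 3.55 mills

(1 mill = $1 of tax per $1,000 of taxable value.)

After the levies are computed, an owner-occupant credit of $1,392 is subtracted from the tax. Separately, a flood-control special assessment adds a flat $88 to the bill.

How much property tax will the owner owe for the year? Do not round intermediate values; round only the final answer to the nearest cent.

$692.60

Assessed value = $1,172,500 × 0.14 = $164,150
Taxable value = $164,150 − $76,000 = $88,150
Pinecrest Township: $88,150 × 0.0062 = $546.53
City of Dunlea: $88,150 × 0.0129 = $1,137.135
Port Authority: $88,150 × 0.00355 = $312.9325
Levies subtotal = $1,996.5975
After credit = $1,996.5975 − $1,392 = $604.5975
Total = $604.5975 + $88 = $692.5975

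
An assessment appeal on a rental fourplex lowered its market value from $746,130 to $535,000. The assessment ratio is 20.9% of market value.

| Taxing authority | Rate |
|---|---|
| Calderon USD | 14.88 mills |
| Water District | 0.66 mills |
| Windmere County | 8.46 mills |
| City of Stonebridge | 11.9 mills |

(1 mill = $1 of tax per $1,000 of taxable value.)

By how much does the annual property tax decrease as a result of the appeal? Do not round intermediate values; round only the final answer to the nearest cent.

Old assessed value = $746,130 × 0.209 = $155,941.17
New assessed value = $535,000 × 0.209 = $111,815
Combined rate = 0.01488 + 0.00066 + 0.00846 + 0.0119 = 0.0359
Old tax = $155,941.17 × 0.0359 = $5,598.288003
New tax = $111,815 × 0.0359 = $4,014.1585
Reduction = $5,598.288003 − $4,014.1585 = $1,584.129503

$1,584.13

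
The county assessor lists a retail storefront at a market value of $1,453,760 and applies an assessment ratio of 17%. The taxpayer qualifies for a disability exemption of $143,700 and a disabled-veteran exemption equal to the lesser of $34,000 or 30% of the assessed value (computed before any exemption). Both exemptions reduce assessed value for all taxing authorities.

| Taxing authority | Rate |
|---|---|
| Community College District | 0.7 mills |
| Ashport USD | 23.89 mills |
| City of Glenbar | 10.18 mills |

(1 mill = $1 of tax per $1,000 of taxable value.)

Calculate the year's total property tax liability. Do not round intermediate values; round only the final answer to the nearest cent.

Assessed value = $1,453,760 × 0.17 = $247,139.2
Disabled-veteran exemption = min($34,000, 30% × $247,139.2) = min($34,000, $74,141.76) = $34,000 (dollar cap binds)
Taxable value = $247,139.2 − $143,700 − $34,000 = $69,439.2
Community College District: $69,439.2 × 0.0007 = $48.60744
Ashport USD: $69,439.2 × 0.02389 = $1,658.902488
City of Glenbar: $69,439.2 × 0.01018 = $706.891056
Total = $2,414.400984

$2,414.40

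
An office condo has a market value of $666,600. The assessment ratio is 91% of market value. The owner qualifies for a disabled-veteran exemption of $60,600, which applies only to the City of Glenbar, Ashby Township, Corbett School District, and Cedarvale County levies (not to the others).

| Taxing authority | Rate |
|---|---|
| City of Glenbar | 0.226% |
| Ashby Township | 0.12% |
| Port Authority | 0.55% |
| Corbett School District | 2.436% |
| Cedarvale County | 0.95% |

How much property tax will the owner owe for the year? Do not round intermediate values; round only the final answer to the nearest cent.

$23,713.28

Assessed value = $666,600 × 0.91 = $606,606
City of Glenbar: ($606,606 − $60,600) × 0.00226 = $546,006 × 0.00226 = $1,233.97356
Ashby Township: ($606,606 − $60,600) × 0.0012 = $546,006 × 0.0012 = $655.2072
Port Authority: $606,606 × 0.0055 = $3,336.333
Corbett School District: ($606,606 − $60,600) × 0.02436 = $546,006 × 0.02436 = $13,300.70616
Cedarvale County: ($606,606 − $60,600) × 0.0095 = $546,006 × 0.0095 = $5,187.057
Total = $23,713.27692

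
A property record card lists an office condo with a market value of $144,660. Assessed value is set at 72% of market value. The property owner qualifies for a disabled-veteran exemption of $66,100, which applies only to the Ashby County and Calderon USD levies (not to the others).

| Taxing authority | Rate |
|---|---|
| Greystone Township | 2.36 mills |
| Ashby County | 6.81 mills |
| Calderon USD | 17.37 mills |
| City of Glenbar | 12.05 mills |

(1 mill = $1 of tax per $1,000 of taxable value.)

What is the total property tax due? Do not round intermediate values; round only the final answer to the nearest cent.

$2,421.05

Assessed value = $144,660 × 0.72 = $104,155.2
Greystone Township: $104,155.2 × 0.00236 = $245.806272
Ashby County: ($104,155.2 − $66,100) × 0.00681 = $38,055.2 × 0.00681 = $259.155912
Calderon USD: ($104,155.2 − $66,100) × 0.01737 = $38,055.2 × 0.01737 = $661.018824
City of Glenbar: $104,155.2 × 0.01205 = $1,255.07016
Total = $2,421.051168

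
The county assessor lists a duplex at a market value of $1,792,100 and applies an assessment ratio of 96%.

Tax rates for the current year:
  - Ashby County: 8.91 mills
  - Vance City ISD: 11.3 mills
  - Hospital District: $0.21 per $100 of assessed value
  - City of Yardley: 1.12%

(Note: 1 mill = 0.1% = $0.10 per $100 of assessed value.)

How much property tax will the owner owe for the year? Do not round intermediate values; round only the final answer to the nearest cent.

$57,651.14

Assessed value = $1,792,100 × 0.96 = $1,720,416
Ashby County: $1,720,416 × 0.00891 = $15,328.90656
Vance City ISD: $1,720,416 × 0.0113 = $19,440.7008
Hospital District: $1,720,416 × 0.0021 = $3,612.8736
City of Yardley: $1,720,416 × 0.0112 = $19,268.6592
Total = $57,651.14016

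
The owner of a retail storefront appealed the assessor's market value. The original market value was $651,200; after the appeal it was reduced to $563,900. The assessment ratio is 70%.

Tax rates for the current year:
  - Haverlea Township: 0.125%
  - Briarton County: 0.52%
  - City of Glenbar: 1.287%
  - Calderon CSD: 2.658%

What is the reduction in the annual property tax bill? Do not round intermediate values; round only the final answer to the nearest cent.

$2,804.95

Old assessed value = $651,200 × 0.7 = $455,840
New assessed value = $563,900 × 0.7 = $394,730
Combined rate = 0.00125 + 0.0052 + 0.01287 + 0.02658 = 0.0459
Old tax = $455,840 × 0.0459 = $20,923.056
New tax = $394,730 × 0.0459 = $18,118.107
Reduction = $20,923.056 − $18,118.107 = $2,804.949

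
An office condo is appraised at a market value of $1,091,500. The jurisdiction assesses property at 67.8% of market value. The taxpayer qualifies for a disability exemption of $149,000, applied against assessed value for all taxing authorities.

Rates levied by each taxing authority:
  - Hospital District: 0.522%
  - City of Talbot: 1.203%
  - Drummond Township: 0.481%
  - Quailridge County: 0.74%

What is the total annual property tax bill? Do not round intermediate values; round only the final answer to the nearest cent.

Assessed value = $1,091,500 × 0.678 = $740,037
Taxable value = $740,037 − $149,000 = $591,037
Hospital District: $591,037 × 0.00522 = $3,085.21314
City of Talbot: $591,037 × 0.01203 = $7,110.17511
Drummond Township: $591,037 × 0.00481 = $2,842.88797
Quailridge County: $591,037 × 0.0074 = $4,373.6738
Total = $3,085.21314 + $7,110.17511 + $2,842.88797 + $4,373.6738 = $17,411.95002

$17,411.95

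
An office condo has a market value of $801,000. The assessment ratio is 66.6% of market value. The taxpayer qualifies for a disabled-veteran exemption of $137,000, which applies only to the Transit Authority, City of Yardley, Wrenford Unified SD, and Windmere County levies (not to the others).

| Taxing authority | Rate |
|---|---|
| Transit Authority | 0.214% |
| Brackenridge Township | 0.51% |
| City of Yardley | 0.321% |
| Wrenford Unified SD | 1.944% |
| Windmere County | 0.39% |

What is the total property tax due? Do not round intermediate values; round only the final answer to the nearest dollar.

Assessed value = $801,000 × 0.666 = $533,466
Transit Authority: ($533,466 − $137,000) × 0.00214 = $396,466 × 0.00214 = $848.43724
Brackenridge Township: $533,466 × 0.0051 = $2,720.6766
City of Yardley: ($533,466 − $137,000) × 0.00321 = $396,466 × 0.00321 = $1,272.65586
Wrenford Unified SD: ($533,466 − $137,000) × 0.01944 = $396,466 × 0.01944 = $7,707.29904
Windmere County: ($533,466 − $137,000) × 0.0039 = $396,466 × 0.0039 = $1,546.2174
Total = $14,095.28614

$14,095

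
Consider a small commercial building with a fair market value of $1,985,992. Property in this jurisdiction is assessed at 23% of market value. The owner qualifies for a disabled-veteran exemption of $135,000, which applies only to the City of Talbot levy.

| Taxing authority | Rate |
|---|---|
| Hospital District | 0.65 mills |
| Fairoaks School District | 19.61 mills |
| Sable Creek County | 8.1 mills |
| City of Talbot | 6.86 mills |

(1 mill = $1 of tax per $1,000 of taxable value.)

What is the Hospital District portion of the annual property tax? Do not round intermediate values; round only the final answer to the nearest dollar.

$297

Assessed value = $1,985,992 × 0.23 = $456,778.16
Hospital District taxable value = $456,778.16 (exemption does not apply)
Hospital District levy = $456,778.16 × 0.00065 = $296.905804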